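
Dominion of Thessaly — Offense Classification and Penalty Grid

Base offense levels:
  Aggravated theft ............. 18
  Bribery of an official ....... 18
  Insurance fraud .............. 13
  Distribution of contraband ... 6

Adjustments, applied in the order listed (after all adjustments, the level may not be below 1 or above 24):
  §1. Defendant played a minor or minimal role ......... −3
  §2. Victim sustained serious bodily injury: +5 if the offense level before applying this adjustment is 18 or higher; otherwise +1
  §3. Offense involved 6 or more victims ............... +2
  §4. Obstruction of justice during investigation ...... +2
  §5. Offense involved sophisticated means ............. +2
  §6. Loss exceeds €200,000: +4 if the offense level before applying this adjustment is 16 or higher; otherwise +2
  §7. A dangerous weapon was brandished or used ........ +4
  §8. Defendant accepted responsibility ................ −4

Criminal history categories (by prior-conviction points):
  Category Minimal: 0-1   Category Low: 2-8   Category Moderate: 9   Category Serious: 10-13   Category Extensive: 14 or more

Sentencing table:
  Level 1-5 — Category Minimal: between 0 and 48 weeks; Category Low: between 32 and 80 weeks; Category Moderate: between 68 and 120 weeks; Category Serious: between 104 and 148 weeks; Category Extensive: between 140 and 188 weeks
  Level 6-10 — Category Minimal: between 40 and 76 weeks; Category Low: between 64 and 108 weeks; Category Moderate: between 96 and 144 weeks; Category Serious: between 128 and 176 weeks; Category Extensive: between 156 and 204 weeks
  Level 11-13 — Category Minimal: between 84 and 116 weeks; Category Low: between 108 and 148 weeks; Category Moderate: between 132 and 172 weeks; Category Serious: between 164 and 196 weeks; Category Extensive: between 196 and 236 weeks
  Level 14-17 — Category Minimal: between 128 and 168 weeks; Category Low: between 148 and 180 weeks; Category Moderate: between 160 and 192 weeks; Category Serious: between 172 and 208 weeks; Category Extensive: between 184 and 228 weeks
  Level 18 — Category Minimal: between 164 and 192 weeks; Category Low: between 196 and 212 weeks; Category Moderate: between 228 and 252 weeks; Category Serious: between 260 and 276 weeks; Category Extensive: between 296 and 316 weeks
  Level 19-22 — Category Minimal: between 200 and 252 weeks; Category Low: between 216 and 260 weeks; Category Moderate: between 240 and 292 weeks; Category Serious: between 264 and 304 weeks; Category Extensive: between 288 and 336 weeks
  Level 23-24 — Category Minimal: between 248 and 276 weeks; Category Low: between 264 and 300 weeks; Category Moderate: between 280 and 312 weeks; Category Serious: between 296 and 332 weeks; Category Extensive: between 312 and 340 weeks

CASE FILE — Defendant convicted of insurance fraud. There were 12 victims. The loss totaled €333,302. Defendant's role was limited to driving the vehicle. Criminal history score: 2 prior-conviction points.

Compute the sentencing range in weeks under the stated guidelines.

148-180 weeks

Base offense level for insurance fraud: 13.
§1 applies: 13 − 3 = 10.
§2 does not apply.
§3 applies: 10 + 2 = 12.
§4 does not apply.
§6 applies (level before this adjustment is 12 < 16, so +2): 12 + 2 = 14.
§8 does not apply.
Final offense level: 14.
Criminal history: 2 prior points → Category Low (2-8).
Level 14 falls in the 14-17 band.
Grid: Level 14-17 × Category Low = 148-180 weeks.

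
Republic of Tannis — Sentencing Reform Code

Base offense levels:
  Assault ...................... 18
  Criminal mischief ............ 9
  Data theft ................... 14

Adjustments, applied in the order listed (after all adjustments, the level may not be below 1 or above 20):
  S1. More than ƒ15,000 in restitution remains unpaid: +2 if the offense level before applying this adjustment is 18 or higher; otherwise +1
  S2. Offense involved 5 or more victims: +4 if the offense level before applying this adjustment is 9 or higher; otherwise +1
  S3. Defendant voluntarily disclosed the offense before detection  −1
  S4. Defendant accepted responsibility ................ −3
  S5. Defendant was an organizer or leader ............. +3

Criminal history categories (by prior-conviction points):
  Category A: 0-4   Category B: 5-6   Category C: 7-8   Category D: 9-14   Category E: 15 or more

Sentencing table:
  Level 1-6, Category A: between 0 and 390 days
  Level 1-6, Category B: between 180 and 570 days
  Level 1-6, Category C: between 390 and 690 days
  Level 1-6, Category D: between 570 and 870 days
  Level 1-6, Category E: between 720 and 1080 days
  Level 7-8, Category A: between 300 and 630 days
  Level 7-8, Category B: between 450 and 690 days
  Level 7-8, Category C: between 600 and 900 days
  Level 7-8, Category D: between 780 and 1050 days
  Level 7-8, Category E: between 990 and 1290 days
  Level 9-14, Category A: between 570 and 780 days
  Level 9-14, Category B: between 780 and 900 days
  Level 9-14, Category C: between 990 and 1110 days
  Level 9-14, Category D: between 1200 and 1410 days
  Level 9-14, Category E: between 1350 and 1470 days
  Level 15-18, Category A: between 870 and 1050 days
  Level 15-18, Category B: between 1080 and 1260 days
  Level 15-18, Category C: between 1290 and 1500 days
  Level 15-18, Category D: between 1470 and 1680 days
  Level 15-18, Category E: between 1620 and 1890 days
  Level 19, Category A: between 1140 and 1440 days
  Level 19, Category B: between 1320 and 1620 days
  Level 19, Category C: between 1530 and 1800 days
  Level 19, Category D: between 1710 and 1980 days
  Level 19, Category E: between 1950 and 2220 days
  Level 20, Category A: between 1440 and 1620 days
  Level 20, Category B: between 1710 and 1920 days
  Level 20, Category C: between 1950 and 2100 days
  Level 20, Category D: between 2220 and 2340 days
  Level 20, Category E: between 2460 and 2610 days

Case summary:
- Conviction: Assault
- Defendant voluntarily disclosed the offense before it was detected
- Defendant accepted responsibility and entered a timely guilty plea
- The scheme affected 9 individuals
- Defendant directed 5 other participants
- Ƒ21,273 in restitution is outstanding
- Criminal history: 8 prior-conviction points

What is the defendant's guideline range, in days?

Base offense level for assault: 18.
S1 applies (level before this adjustment is 18 ≥ 18, so +2): 18 + 2 = 20.
S2 applies (level before this adjustment is 20 ≥ 9, so +4): 20 + 4 = 24.
S3 applies: 24 − 1 = 23.
S4 applies: 23 − 3 = 20.
S5 applies: 20 + 3 = 23.
Level 23 exceeds the maximum of 20; capped at 20.
Final offense level: 20.
Criminal history: 8 prior points → Category C (7-8).
Level 20 falls in the 20 band.
Grid: Level 20 × Category C = 1950-2100 days.

1950-2100 days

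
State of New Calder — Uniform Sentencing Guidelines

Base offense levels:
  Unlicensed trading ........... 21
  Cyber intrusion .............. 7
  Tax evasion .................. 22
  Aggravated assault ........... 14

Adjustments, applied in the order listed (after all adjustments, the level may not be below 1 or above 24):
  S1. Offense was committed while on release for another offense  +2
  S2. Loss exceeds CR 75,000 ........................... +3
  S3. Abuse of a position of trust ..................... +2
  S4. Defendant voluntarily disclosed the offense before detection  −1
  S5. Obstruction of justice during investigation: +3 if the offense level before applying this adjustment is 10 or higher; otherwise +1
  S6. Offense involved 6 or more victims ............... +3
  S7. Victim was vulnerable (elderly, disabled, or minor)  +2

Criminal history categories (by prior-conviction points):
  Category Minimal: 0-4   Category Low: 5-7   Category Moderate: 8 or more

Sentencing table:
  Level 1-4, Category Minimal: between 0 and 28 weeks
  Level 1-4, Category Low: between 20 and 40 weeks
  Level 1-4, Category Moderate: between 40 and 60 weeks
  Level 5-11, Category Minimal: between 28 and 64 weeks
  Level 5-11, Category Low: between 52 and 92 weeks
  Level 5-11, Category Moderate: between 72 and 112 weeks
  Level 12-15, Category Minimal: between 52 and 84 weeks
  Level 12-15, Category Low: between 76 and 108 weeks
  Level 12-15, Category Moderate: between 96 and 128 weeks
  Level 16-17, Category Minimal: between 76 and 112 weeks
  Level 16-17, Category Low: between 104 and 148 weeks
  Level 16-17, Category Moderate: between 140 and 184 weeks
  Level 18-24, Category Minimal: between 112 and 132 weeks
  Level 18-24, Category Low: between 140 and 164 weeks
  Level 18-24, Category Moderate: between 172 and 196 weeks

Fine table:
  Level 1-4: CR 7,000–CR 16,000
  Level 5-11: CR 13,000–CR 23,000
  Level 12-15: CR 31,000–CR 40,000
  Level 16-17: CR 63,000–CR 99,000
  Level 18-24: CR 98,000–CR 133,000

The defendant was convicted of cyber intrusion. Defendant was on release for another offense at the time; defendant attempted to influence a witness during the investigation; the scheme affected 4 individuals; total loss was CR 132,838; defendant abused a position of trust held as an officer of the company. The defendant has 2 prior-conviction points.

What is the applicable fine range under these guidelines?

CR 63,000–CR 99,000

Base offense level for cyber intrusion: 7.
S1 applies: 7 + 2 = 9.
S2 applies: 9 + 3 = 12.
S3 applies: 12 + 2 = 14.
S5 applies (level before this adjustment is 14 ≥ 10, so +3): 14 + 3 = 17.
S7 does not apply.
Final offense level: 17.
Level 17 falls in the 16-17 band.
Fine table: Level 16-17 → CR 63,000–CR 99,000.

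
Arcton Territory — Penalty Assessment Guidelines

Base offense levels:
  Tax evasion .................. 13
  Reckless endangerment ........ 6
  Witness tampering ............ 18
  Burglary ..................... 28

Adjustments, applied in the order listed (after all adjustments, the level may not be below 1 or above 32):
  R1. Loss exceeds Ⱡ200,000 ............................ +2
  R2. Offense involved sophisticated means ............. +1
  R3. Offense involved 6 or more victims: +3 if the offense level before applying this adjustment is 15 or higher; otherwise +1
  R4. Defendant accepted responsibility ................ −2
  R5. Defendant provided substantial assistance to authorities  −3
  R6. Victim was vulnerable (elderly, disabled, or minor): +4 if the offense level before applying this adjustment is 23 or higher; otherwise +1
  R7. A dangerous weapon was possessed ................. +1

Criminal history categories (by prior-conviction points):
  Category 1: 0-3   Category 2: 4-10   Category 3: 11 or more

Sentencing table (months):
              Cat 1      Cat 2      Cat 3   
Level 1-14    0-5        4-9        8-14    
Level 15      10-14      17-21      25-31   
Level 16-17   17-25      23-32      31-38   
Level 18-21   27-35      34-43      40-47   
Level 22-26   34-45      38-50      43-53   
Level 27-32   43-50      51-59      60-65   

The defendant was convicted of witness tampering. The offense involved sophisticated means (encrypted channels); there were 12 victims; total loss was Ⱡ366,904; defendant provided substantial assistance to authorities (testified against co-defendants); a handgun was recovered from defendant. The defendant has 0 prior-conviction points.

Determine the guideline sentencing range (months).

34-45 months

Base offense level for witness tampering: 18.
R1 applies: 18 + 2 = 20.
R2 applies: 20 + 1 = 21.
R3 applies (level before this adjustment is 21 ≥ 15, so +3): 21 + 3 = 24.
R5 applies: 24 − 3 = 21.
R7 applies: 21 + 1 = 22.
Final offense level: 22.
Criminal history: 0 prior points → Category 1 (0-3).
Level 22 falls in the 22-26 band.
Grid: Level 22-26 × Category 1 = 34-45 months.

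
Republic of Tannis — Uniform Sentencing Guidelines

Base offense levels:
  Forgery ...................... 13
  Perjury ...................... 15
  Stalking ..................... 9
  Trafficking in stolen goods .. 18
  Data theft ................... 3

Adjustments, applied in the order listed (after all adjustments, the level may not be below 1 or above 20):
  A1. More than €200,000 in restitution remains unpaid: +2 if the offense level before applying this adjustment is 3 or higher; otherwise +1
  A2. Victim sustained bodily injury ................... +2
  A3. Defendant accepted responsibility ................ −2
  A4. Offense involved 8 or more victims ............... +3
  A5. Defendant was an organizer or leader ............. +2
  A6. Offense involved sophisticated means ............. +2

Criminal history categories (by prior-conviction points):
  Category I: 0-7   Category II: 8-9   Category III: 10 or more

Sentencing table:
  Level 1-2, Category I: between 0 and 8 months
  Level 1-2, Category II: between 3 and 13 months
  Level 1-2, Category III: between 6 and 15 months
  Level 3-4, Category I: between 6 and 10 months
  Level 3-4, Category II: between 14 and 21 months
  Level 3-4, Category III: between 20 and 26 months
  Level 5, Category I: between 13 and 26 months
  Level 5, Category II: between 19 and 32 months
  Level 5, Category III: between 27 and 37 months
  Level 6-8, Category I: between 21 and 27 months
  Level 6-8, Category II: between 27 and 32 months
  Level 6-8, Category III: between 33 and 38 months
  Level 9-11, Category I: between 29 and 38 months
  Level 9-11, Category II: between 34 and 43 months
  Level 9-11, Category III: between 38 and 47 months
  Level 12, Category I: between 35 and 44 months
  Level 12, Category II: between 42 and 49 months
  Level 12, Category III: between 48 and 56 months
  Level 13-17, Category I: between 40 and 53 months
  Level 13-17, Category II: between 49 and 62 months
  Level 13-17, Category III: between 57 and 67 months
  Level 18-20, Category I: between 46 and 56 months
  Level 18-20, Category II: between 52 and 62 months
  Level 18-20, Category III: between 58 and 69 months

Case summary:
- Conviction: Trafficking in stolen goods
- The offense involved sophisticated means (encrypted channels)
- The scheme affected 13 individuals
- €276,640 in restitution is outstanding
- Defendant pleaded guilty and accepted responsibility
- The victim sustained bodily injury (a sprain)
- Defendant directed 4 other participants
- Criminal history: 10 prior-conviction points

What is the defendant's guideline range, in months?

Base offense level for trafficking in stolen goods: 18.
A1 applies (level before this adjustment is 18 ≥ 3, so +2): 18 + 2 = 20.
A2 applies: 20 + 2 = 22.
A3 applies: 22 − 2 = 20.
A4 applies: 20 + 3 = 23.
A5 applies: 23 + 2 = 25.
A6 applies: 25 + 2 = 27.
Level 27 exceeds the maximum of 20; capped at 20.
Final offense level: 20.
Criminal history: 10 prior points → Category III (10+).
Level 20 falls in the 18-20 band.
Grid: Level 18-20 × Category III = 58-69 months.

58-69 months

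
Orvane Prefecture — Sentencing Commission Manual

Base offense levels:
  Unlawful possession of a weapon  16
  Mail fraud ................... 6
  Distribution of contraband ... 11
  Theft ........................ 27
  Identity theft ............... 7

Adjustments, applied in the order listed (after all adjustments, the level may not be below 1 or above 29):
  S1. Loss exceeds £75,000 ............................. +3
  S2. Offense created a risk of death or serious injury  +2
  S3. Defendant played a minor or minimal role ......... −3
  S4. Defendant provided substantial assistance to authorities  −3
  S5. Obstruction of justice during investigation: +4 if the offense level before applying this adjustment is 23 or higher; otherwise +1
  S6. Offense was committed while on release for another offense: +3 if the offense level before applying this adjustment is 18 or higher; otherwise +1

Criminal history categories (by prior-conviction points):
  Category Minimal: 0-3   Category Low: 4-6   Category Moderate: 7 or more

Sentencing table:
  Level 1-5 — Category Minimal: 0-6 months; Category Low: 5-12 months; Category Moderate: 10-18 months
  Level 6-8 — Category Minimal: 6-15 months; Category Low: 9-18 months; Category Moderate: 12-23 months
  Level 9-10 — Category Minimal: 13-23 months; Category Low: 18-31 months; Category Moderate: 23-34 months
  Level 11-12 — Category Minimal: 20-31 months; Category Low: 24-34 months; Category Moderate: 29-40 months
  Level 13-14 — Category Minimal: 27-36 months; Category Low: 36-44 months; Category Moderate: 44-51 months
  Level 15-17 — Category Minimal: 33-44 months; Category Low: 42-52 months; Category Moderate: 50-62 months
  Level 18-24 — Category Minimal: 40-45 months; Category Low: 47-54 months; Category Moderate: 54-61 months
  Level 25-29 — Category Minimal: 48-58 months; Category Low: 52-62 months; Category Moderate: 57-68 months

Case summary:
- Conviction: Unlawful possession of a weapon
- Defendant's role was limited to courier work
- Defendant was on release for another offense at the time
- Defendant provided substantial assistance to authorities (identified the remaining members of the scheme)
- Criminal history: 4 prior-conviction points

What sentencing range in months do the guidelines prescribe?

24-34 months

Base offense level for unlawful possession of a weapon: 16.
S2 does not apply.
S3 applies: 16 − 3 = 13.
S4 applies: 13 − 3 = 10.
S5 does not apply.
S6 applies (level before this adjustment is 10 < 18, so +1): 10 + 1 = 11.
Final offense level: 11.
Criminal history: 4 prior points → Category Low (4-6).
Level 11 falls in the 11-12 band.
Grid: Level 11-12 × Category Low = 24-34 months.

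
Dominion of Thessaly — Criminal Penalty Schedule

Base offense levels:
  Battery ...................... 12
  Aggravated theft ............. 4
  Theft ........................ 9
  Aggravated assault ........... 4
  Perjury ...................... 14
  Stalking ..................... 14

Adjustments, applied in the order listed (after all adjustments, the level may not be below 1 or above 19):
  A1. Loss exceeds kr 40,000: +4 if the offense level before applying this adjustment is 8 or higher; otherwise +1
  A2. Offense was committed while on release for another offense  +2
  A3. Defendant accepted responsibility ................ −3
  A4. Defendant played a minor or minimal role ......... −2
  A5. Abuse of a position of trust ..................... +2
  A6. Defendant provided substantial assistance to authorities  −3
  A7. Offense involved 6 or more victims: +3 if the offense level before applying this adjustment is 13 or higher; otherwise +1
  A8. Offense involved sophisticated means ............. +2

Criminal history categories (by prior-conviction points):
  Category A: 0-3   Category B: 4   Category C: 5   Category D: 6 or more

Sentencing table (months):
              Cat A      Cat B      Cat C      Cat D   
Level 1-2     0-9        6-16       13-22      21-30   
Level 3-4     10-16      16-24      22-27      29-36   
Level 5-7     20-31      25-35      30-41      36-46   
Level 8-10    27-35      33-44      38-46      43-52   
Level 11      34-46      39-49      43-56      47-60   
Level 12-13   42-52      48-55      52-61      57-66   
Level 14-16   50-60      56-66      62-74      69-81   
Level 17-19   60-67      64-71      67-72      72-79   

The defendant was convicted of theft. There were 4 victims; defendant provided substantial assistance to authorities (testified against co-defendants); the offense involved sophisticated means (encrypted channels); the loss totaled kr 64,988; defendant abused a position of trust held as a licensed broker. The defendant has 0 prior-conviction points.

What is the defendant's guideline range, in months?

50-60 months

Base offense level for theft: 9.
A1 applies (level before this adjustment is 9 ≥ 8, so +4): 9 + 4 = 13.
A2 does not apply.
A4 does not apply.
A5 applies: 13 + 2 = 15.
A6 applies: 15 − 3 = 12.
A7 does not apply.
A8 applies: 12 + 2 = 14.
Final offense level: 14.
Criminal history: 0 prior points → Category A (0-3).
Level 14 falls in the 14-16 band.
Grid: Level 14-16 × Category A = 50-60 months.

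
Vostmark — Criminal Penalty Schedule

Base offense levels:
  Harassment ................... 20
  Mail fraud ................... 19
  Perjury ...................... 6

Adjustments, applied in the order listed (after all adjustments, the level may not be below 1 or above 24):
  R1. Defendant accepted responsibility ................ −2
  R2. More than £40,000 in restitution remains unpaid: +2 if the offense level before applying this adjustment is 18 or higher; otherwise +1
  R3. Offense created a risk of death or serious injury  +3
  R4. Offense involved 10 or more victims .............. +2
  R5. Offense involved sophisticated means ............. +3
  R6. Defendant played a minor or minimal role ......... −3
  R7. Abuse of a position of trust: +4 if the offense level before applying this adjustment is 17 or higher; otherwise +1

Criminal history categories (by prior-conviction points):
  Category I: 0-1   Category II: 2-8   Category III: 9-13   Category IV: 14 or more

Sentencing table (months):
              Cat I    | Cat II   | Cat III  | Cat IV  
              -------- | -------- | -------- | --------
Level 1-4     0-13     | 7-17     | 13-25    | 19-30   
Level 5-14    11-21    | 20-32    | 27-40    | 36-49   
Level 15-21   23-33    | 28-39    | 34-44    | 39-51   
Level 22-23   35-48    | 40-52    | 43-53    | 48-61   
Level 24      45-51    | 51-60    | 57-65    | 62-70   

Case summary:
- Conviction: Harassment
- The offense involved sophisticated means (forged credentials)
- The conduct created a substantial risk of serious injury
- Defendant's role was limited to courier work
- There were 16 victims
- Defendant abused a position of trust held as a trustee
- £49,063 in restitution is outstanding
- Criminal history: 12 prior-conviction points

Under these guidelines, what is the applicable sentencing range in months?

Base offense level for harassment: 20.
R2 applies (level before this adjustment is 20 ≥ 18, so +2): 20 + 2 = 22.
R3 applies: 22 + 3 = 25.
R4 applies: 25 + 2 = 27.
R5 applies: 27 + 3 = 30.
R6 applies: 30 − 3 = 27.
R7 applies (level before this adjustment is 27 ≥ 17, so +4): 27 + 4 = 31.
Level 31 exceeds the maximum of 24; capped at 24.
Final offense level: 24.
Criminal history: 12 prior points → Category III (9-13).
Level 24 falls in the 24 band.
Grid: Level 24 × Category III = 57-65 months.

57-65 months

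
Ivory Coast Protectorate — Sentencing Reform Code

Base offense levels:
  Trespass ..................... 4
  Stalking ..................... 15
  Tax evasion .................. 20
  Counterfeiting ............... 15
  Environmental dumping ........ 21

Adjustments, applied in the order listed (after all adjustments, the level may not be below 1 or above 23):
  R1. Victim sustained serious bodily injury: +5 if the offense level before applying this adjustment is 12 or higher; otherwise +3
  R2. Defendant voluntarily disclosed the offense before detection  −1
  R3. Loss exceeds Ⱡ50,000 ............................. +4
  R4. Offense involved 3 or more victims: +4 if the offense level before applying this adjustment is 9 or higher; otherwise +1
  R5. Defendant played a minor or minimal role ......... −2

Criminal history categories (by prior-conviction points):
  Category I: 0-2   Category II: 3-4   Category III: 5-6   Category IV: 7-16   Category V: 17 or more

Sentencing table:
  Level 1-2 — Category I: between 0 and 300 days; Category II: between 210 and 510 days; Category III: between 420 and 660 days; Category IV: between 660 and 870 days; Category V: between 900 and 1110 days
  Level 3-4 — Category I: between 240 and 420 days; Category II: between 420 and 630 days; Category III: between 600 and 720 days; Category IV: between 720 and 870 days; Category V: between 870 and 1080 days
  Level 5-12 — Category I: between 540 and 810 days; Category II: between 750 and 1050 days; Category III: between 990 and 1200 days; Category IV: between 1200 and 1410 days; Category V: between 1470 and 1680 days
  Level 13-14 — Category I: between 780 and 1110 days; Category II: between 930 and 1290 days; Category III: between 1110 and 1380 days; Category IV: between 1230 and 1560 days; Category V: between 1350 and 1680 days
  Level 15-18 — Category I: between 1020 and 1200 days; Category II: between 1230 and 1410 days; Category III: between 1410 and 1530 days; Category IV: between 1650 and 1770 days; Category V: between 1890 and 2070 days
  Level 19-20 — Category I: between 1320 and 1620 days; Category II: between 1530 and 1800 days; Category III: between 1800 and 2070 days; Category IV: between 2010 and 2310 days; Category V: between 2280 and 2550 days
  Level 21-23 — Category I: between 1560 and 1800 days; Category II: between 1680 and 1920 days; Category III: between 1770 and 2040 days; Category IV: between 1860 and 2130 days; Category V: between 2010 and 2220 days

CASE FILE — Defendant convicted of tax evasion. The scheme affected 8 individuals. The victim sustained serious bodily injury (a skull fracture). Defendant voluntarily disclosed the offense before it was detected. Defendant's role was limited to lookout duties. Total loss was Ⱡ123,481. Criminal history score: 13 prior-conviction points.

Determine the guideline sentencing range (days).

1860-2130 days

Base offense level for tax evasion: 20.
R1 applies (level before this adjustment is 20 ≥ 12, so +5): 20 + 5 = 25.
R2 applies: 25 − 1 = 24.
R3 applies: 24 + 4 = 28.
R4 applies (level before this adjustment is 28 ≥ 9, so +4): 28 + 4 = 32.
R5 applies: 32 − 2 = 30.
Level 30 exceeds the maximum of 23; capped at 23.
Final offense level: 23.
Criminal history: 13 prior points → Category IV (7-16).
Level 23 falls in the 21-23 band.
Grid: Level 21-23 × Category IV = 1860-2130 days.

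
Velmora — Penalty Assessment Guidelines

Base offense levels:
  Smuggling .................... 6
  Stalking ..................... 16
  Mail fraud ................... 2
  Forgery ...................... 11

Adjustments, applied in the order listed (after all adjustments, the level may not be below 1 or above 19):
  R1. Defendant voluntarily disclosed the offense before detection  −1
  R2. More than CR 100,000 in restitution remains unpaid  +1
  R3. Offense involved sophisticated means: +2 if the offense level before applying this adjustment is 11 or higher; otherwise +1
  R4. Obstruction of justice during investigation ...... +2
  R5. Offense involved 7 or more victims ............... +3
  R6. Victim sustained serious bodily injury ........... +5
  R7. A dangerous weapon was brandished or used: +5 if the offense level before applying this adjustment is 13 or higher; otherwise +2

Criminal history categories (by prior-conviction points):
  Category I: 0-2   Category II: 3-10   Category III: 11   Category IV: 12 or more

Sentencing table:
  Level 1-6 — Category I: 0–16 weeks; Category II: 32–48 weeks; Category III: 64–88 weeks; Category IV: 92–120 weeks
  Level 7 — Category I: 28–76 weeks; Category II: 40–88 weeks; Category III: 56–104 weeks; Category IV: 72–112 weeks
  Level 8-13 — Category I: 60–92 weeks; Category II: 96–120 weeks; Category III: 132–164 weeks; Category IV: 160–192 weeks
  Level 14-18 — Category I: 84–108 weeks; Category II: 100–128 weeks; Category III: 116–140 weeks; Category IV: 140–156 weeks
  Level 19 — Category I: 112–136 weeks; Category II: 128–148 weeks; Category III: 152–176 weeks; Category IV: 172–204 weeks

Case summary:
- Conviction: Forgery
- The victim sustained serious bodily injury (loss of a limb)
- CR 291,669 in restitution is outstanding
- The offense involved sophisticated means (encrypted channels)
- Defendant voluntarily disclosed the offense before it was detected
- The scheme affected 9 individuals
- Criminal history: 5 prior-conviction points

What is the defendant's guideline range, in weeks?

128-148 weeks

Base offense level for forgery: 11.
R1 applies: 11 − 1 = 10.
R2 applies: 10 + 1 = 11.
R3 applies (level before this adjustment is 11 ≥ 11, so +2): 11 + 2 = 13.
R4 does not apply.
R5 applies: 13 + 3 = 16.
R6 applies: 16 + 5 = 21.
Level 21 exceeds the maximum of 19; capped at 19.
Final offense level: 19.
Criminal history: 5 prior points → Category II (3-10).
Level 19 falls in the 19 band.
Grid: Level 19 × Category II = 128-148 weeks.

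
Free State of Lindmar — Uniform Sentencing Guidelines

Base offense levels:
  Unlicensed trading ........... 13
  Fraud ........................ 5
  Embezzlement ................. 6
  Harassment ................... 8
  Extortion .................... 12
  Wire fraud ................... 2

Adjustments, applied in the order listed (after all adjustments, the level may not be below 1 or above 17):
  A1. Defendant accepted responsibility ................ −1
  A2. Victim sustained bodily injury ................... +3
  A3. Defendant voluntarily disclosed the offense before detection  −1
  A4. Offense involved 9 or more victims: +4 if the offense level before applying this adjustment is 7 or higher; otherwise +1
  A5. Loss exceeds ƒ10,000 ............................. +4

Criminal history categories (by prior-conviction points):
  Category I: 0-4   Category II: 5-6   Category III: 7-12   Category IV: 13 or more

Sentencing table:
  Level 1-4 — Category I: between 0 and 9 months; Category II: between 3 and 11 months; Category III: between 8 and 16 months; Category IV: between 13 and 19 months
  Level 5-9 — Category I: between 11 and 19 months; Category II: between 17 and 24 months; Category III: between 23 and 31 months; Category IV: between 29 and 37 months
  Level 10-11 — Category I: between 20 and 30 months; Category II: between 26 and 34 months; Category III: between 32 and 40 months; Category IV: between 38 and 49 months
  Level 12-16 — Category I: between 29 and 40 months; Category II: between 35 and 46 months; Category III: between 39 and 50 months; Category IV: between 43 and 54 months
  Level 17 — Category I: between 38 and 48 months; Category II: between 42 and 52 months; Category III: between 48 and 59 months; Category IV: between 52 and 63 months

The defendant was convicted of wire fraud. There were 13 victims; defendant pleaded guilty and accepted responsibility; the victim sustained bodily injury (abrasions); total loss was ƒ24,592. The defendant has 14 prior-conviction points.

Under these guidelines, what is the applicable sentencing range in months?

Base offense level for wire fraud: 2.
A1 applies: 2 − 1 = 1.
A2 applies: 1 + 3 = 4.
A4 applies (level before this adjustment is 4 < 7, so +1): 4 + 1 = 5.
A5 applies: 5 + 4 = 9.
Final offense level: 9.
Criminal history: 14 prior points → Category IV (13+).
Level 9 falls in the 5-9 band.
Grid: Level 5-9 × Category IV = 29-37 months.

29-37 months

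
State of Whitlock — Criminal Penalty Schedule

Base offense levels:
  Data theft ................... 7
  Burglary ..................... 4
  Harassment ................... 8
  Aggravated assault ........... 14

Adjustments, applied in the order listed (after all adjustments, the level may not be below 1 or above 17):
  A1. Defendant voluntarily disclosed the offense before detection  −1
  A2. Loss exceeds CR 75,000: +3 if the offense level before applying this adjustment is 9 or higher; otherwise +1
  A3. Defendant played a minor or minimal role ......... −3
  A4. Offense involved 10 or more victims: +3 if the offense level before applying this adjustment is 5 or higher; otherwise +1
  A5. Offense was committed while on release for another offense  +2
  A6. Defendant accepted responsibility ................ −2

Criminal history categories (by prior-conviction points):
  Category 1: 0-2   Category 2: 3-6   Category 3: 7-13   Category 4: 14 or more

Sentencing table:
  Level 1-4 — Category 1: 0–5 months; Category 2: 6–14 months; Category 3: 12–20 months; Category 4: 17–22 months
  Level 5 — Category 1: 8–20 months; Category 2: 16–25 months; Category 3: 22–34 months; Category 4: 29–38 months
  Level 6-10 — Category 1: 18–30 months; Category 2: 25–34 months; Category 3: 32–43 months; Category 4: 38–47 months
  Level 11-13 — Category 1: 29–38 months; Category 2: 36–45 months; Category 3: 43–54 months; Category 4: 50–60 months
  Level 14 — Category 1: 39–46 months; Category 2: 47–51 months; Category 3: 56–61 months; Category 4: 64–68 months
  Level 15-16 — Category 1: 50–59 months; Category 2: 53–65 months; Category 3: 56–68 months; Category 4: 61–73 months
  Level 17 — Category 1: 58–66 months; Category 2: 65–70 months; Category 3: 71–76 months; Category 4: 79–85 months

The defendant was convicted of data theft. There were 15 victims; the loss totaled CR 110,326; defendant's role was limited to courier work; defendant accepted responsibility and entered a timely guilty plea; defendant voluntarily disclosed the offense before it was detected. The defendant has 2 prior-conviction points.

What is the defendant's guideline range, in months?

Base offense level for data theft: 7.
A1 applies: 7 − 1 = 6.
A2 applies (level before this adjustment is 6 < 9, so +1): 6 + 1 = 7.
A3 applies: 7 − 3 = 4.
A4 applies (level before this adjustment is 4 < 5, so +1): 4 + 1 = 5.
A6 applies: 5 − 2 = 3.
Final offense level: 3.
Criminal history: 2 prior points → Category 1 (0-2).
Level 3 falls in the 1-4 band.
Grid: Level 1-4 × Category 1 = 0-5 months.

0-5 months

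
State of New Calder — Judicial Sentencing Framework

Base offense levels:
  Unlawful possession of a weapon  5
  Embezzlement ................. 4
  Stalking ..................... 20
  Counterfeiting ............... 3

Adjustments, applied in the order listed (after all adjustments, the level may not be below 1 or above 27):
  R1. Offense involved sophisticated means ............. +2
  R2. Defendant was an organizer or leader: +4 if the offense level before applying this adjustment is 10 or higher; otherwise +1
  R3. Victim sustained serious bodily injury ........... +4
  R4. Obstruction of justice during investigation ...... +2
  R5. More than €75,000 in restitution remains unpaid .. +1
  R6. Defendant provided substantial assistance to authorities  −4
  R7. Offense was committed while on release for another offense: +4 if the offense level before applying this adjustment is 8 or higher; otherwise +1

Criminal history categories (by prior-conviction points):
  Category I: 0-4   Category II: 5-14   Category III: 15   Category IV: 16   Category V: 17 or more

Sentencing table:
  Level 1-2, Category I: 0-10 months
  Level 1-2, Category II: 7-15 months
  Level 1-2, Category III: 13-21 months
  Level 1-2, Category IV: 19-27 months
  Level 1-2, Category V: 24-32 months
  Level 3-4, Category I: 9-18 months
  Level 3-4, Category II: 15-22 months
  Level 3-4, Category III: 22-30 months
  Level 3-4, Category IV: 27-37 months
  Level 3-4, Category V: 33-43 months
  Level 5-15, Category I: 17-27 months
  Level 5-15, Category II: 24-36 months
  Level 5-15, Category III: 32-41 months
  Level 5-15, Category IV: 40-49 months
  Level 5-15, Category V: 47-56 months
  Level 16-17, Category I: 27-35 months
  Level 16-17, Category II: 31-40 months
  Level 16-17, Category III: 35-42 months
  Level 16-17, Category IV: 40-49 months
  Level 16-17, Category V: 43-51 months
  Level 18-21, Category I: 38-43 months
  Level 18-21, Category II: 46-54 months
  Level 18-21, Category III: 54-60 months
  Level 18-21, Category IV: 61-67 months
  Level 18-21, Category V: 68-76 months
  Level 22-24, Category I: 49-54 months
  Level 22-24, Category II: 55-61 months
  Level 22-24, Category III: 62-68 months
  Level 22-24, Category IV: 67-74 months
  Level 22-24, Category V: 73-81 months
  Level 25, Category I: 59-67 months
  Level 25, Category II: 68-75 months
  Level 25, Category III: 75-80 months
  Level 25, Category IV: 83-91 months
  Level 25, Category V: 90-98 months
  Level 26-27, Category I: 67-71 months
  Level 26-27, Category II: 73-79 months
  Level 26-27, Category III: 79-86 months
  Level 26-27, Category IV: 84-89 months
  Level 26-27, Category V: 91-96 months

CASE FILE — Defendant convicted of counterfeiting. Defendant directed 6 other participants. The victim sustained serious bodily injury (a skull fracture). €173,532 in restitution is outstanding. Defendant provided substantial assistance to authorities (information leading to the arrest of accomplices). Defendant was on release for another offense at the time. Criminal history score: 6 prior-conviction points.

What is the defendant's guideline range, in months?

Base offense level for counterfeiting: 3.
R2 applies (level before this adjustment is 3 < 10, so +1): 3 + 1 = 4.
R3 applies: 4 + 4 = 8.
R5 applies: 8 + 1 = 9.
R6 applies: 9 − 4 = 5.
R7 applies (level before this adjustment is 5 < 8, so +1): 5 + 1 = 6.
Final offense level: 6.
Criminal history: 6 prior points → Category II (5-14).
Level 6 falls in the 5-15 band.
Grid: Level 5-15 × Category II = 24-36 months.

24-36 months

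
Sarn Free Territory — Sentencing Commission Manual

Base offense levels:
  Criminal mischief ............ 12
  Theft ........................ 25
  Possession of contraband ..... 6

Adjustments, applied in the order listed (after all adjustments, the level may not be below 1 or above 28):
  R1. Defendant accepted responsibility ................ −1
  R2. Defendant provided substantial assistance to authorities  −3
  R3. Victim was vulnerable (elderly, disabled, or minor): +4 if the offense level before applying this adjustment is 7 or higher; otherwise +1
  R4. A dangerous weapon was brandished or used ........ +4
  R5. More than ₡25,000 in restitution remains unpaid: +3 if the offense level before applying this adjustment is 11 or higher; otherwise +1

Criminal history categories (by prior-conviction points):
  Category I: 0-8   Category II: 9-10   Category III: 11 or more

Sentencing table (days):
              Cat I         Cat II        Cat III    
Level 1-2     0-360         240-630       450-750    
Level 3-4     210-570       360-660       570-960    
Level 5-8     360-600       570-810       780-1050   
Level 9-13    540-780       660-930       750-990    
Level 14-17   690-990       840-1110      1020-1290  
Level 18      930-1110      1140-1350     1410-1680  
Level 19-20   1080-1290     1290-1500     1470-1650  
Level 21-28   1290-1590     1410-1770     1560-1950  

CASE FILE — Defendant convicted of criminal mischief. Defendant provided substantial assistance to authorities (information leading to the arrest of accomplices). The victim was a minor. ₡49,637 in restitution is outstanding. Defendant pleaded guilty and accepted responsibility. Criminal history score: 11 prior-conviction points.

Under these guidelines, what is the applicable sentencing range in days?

1020-1290 days

Base offense level for criminal mischief: 12.
R1 applies: 12 − 1 = 11.
R2 applies: 11 − 3 = 8.
R3 applies (level before this adjustment is 8 ≥ 7, so +4): 8 + 4 = 12.
R5 applies (level before this adjustment is 12 ≥ 11, so +3): 12 + 3 = 15.
Final offense level: 15.
Criminal history: 11 prior points → Category III (11+).
Level 15 falls in the 14-17 band.
Grid: Level 14-17 × Category III = 1020-1290 days.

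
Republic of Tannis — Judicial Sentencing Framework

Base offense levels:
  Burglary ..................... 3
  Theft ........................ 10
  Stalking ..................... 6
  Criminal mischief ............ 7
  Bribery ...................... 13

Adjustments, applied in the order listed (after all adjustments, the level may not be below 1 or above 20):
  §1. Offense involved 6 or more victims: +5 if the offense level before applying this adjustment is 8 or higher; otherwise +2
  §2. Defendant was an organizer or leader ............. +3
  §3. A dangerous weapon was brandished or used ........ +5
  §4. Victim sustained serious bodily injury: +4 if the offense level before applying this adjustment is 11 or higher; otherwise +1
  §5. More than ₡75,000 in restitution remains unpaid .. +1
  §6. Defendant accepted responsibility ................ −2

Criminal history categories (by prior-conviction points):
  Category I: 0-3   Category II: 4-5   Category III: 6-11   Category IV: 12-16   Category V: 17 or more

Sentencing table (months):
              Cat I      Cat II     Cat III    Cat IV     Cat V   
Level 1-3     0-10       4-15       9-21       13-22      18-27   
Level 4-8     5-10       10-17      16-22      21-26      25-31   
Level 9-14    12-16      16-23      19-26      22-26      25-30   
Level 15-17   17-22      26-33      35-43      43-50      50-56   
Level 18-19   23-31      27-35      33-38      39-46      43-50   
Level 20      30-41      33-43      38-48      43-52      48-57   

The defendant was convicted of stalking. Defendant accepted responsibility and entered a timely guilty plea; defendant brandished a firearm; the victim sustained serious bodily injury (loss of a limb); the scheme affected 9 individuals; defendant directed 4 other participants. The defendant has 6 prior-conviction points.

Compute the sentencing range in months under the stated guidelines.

Base offense level for stalking: 6.
§1 applies (level before this adjustment is 6 < 8, so +2): 6 + 2 = 8.
§2 applies: 8 + 3 = 11.
§3 applies: 11 + 5 = 16.
§4 applies (level before this adjustment is 16 ≥ 11, so +4): 16 + 4 = 20.
§6 applies: 20 − 2 = 18.
Final offense level: 18.
Criminal history: 6 prior points → Category III (6-11).
Level 18 falls in the 18-19 band.
Grid: Level 18-19 × Category III = 33-38 months.

33-38 months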